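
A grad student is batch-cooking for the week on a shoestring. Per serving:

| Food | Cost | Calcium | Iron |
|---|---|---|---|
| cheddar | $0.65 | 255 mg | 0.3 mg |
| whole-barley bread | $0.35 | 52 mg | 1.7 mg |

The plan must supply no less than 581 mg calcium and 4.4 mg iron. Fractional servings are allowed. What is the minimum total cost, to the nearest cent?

$1.97

For a min-cost LP with two ≥-constraints, a basic feasible solution has at most two positive variables.
cheddar only: max(581/255, 4.4/0.3) = 14.67 servings → $9.53.
whole-barley bread only: max(581/52, 4.4/1.7) = 11.17 servings → $3.91.
cheddar + whole-barley bread with both tight: 1.816 servings and 2.268 servings → $1.97.
Cheapest feasible corner: $1.97.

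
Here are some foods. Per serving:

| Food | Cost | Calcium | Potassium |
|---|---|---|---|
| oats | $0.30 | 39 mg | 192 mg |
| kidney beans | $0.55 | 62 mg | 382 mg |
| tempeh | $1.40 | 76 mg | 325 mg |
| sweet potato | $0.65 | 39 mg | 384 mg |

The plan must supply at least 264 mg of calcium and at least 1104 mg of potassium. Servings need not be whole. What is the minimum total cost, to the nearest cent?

$2.03

Two binding constraints pin down two serving amounts, so the optimal mix uses at most two foods. The candidates are each food alone (scaled to the tighter of calcium/potassium) and each pair with both constraints tight.
oats only: max(264/39, 1104/192) = 6.769 servings → $2.03.
kidney beans only: max(264/62, 1104/382) = 4.258 servings → $2.34.
tempeh only: max(264/76, 1104/325) = 3.474 servings → $4.86.
sweet potato only: max(264/39, 1104/384) = 6.769 servings → $4.40.
oats + kidney beans: the both-tight solution has a negative serving — not a feasible corner.
oats + tempeh: intersection lies outside the first quadrant.
oats + sweet potato: the both-tight solution has a negative serving — not a feasible corner.
kidney beans + tempeh: intersection lies outside the first quadrant.
kidney beans + sweet potato: intersection lies outside the first quadrant.
tempeh + sweet potato with both targets exact would need a negative amount; discard.
Cheapest feasible corner: $2.03.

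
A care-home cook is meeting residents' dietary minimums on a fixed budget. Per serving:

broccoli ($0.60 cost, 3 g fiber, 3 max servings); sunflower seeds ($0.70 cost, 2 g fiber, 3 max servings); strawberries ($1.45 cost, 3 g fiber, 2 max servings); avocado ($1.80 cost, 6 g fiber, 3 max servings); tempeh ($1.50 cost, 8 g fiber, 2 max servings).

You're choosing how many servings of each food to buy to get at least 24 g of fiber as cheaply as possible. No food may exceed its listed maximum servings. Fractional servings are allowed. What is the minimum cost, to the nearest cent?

$4.60

Cost per g of fiber: tempeh $0.1875, broccoli $0.2000, avocado $0.3000, sunflower seeds $0.3500, strawberries $0.4833.
Take 2 servings of tempeh: +16.0 g fiber for $3.00 (total $3.00, still need 8.0 g).
Take 2.667 servings of broccoli: +8.0 g fiber for $1.60 (total $4.60, still need 0.0 g).
Filling from the cheapest source first is optimal under one linear minimum: $4.60.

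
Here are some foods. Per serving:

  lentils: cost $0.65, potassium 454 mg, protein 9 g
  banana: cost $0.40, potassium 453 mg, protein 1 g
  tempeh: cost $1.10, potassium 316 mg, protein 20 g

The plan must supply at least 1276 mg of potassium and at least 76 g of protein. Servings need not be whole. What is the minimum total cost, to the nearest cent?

With two linear requirements the optimum uses one or two foods; enumerate the corners.
lentils only: max(1276/454, 76/9) = 8.444 servings → $5.49.
banana only: max(1276/453, 76/1) = 76 servings → $30.40.
tempeh only: max(1276/316, 76/20) = 4.038 servings → $4.44.
lentils + banana: intersection lies outside the first quadrant.
lentils + tempeh with both tight: 0.2412 servings and 3.691 servings → $4.22.
banana + tempeh with both tight: 0.172 servings and 3.791 servings → $4.24.
The minimum over all feasible corners is $4.22.

$4.22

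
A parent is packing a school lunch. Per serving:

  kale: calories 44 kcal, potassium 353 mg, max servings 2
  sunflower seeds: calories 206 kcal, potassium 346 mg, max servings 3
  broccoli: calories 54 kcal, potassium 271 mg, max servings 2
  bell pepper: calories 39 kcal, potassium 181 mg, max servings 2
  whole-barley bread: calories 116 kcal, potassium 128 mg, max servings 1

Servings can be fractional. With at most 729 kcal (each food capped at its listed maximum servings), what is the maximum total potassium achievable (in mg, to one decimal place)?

2374.2 mg

Potassium per kcal: kale 8.023, broccoli 5.019, bell pepper 4.641, sunflower seeds 1.68, whole-barley bread 1.103.
Take 2 servings of kale: uses 88 kcal, +706.0 mg potassium (running total 706.0 mg).
Take 2 servings of broccoli: uses 108 kcal, +542.0 mg potassium (running total 1248.0 mg).
Take 2 servings of bell pepper: uses 78 kcal, +362.0 mg potassium (running total 1610.0 mg).
Take 2.209 servings of sunflower seeds: uses 455 kcal, +764.2 mg potassium (running total 2374.2 mg).
Greedy by best ratio exhausts the calories allowance optimally: 2374.2 mg.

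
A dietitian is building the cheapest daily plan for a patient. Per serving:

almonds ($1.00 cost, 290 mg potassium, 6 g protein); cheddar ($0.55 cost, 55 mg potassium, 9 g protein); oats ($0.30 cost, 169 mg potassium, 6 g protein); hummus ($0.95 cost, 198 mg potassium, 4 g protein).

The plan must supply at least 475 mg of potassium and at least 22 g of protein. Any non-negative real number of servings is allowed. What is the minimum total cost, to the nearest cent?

$1.10

An LP optimum is at a vertex; with two nutrient constraints at most two foods are used. Check each candidate.
almonds only: max(475/290, 22/6) = 3.667 servings → $3.67.
cheddar only: max(475/55, 22/9) = 8.636 servings → $4.75.
oats only: max(475/169, 22/6) = 3.667 servings → $1.10.
hummus only: max(475/198, 22/4) = 5.5 servings → $5.22.
almonds + cheddar with both tight: 1.344 servings and 1.548 servings → $2.20.
almonds + oats: the both-tight solution has a negative serving — not a feasible corner.
almonds + hummus: the both-tight solution has a negative serving — not a feasible corner.
cheddar + oats with both tight: 0.7288 servings and 2.573 servings → $1.17.
cheddar + hummus with both tight: 1.572 servings and 1.962 servings → $2.73.
oats + hummus: the both-tight solution has a negative serving — not a feasible corner.
So the least-cost plan costs $1.10.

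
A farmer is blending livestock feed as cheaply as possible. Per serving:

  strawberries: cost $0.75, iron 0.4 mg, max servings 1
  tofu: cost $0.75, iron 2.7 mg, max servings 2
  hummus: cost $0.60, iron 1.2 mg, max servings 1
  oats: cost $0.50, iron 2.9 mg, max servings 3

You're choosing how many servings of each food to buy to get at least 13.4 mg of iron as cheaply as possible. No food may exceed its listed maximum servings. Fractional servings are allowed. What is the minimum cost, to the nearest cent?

Cost per mg of iron: oats $0.1724, tofu $0.2778, hummus $0.5000, strawberries $1.8750.
Take 3 servings of oats: +8.7 mg iron for $1.50 (total $1.50, still need 4.7 mg).
Take 1.741 servings of tofu: +4.7 mg iron for $1.31 (total $2.81, still need 0.0 mg).
Filling from the cheapest source first is optimal under one linear minimum: $2.81.

$2.81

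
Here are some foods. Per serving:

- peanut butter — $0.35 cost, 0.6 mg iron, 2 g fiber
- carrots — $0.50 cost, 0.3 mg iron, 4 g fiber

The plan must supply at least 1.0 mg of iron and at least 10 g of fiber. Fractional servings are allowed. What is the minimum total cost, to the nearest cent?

Two binding constraints pin down two serving amounts, so the optimal mix uses at most two foods. The candidates are each food alone (scaled to the tighter of iron/fiber) and each pair with both constraints tight.
peanut butter only: max(1.0/0.6, 10/2) = 5 servings → $1.75.
carrots only: max(1.0/0.3, 10/4) = 3.333 servings → $1.67.
peanut butter + carrots with both tight: 0.5556 servings and 2.222 servings → $1.31.
So the least-cost plan costs $1.31.

$1.31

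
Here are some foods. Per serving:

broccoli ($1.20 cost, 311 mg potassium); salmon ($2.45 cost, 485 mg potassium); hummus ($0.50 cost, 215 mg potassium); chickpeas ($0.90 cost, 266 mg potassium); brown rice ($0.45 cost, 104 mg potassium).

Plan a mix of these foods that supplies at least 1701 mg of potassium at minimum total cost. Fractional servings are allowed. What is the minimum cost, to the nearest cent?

$3.96

Cost per mg of potassium: hummus $0.0023, chickpeas $0.0034, broccoli $0.0039, brown rice $0.0043, salmon $0.0051.
With no serving limits, use only hummus: 1701 mg / 215 mg = 7.912 servings × $0.50 = $3.96.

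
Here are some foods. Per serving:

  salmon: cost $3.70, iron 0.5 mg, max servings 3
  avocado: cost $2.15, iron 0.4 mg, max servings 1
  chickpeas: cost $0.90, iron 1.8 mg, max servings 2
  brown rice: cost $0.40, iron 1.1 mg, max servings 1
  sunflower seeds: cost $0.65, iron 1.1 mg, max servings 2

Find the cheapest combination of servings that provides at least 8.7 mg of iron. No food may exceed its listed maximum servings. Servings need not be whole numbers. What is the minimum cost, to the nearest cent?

$16.01

Cost per mg of iron: brown rice $0.3636, chickpeas $0.5000, sunflower seeds $0.5909, avocado $5.3750, salmon $7.4000.
Take 1 serving of brown rice: +1.1 mg iron for $0.40 (total $0.40, still need 7.6 mg).
Take 2 servings of chickpeas: +3.6 mg iron for $1.80 (total $2.20, still need 4.0 mg).
Take 2 servings of sunflower seeds: +2.2 mg iron for $1.30 (total $3.50, still need 1.8 mg).
Take 1 serving of avocado: +0.4 mg iron for $2.15 (total $5.65, still need 1.4 mg).
Take 2.8 servings of salmon: +1.4 mg iron for $10.36 (total $16.01, still need 0.0 mg).
Greedy by cheapest-per-mg is optimal for a single linear constraint, so the minimum cost is $16.01.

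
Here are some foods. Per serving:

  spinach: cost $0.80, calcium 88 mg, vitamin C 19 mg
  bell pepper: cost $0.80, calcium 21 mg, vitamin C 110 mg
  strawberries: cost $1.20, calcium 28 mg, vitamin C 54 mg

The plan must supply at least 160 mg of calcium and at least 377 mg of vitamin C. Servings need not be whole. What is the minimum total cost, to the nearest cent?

$3.43

The cheapest plan sits at a corner of the feasible region — with two constraints it uses at most two foods.
spinach only: max(160/88, 377/19) = 19.84 servings → $15.87.
bell pepper only: max(160/21, 377/110) = 7.619 servings → $6.10.
strawberries only: max(160/28, 377/54) = 6.981 servings → $8.38.
spinach + bell pepper with both tight: 1.043 servings and 3.247 servings → $3.43.
spinach + strawberries: intersection lies outside the first quadrant.
bell pepper + strawberries with both tight: 0.9846 servings and 4.976 servings → $6.76.
Cheapest feasible corner: $3.43.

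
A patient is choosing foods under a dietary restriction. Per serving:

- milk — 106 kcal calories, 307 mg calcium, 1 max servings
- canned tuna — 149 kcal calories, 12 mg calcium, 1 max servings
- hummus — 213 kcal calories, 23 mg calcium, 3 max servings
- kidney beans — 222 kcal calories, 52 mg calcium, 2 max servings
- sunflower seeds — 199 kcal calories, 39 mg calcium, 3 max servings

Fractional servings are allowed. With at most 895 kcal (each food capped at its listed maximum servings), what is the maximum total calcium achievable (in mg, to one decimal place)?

478.6 mg

Calcium per kcal: milk 2.896, kidney beans 0.2342, sunflower seeds 0.196, hummus 0.108, canned tuna 0.08054.
Take 1 serving of milk: uses 106 kcal, +307.0 mg calcium (running total 307.0 mg).
Take 2 servings of kidney beans: uses 444 kcal, +104.0 mg calcium (running total 411.0 mg).
Take 1.734 servings of sunflower seeds: uses 345 kcal, +67.6 mg calcium (running total 478.6 mg).
Greedy by best ratio exhausts the calories allowance optimally: 478.6 mg.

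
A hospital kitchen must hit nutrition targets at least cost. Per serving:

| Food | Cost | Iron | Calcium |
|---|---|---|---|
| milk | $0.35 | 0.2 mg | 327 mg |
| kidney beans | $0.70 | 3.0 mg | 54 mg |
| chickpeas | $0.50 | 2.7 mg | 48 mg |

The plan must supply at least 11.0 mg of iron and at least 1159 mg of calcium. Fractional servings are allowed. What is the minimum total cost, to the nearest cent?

The cheapest plan sits at a corner of the feasible region — with two constraints it uses at most two foods.
milk only: max(11.0/0.2, 1159/327) = 55 servings → $19.25.
kidney beans only: max(11.0/3.0, 1159/54) = 21.46 servings → $15.02.
chickpeas only: max(11.0/2.7, 1159/48) = 24.15 servings → $12.07.
milk + kidney beans with both tight: 2.972 servings and 3.469 servings → $3.47.
milk + chickpeas with both tight: 2.979 servings and 3.853 servings → $2.97.
kidney beans + chickpeas: the both-tight solution has a negative serving — not a feasible corner.
The minimum over all feasible corners is $2.97.

$2.97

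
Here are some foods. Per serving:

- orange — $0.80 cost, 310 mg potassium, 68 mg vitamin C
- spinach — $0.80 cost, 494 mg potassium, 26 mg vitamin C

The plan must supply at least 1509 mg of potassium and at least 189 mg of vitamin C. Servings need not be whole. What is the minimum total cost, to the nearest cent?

orange only: max(1509/310, 189/68) = 4.868 servings → $3.89.
spinach only: max(1509/494, 189/26) = 7.269 servings → $5.82.
orange + spinach with both tight: 2.12 servings and 1.724 servings → $3.08.
Cheapest feasible corner: $3.08.

$3.08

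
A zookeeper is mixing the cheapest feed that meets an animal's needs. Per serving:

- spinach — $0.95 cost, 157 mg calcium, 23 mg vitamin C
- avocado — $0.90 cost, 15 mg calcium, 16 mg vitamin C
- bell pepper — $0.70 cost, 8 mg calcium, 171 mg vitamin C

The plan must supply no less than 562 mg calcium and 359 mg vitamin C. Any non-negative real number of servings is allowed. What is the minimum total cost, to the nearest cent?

$4.46

A basic optimal solution has at most two foods positive. Try each food alone and each pair with both targets met exactly.
spinach only: max(562/157, 359/23) = 15.61 servings → $14.83.
avocado only: max(562/15, 359/16) = 37.47 servings → $33.72.
bell pepper only: max(562/8, 359/171) = 70.25 servings → $49.17.
spinach + avocado with both tight: 1.665 servings and 20.04 servings → $19.62.
spinach + bell pepper with both tight: 3.497 servings and 1.629 servings → $4.46.
avocado + bell pepper: the both-tight solution has a negative serving — not a feasible corner.
The minimum over all feasible corners is $4.46.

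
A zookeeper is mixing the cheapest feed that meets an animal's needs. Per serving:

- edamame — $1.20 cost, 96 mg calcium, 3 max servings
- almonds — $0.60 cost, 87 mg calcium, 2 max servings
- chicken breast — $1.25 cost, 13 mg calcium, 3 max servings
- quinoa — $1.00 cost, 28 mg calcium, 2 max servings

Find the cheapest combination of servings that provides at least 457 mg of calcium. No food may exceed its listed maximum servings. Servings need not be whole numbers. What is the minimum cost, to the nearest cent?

Cost per mg of calcium: almonds $0.0069, edamame $0.0125, quinoa $0.0357, chicken breast $0.0962.
Take 2 servings of almonds: +174.0 mg calcium for $1.20 (total $1.20, still need 283.0 mg).
Take 2.948 servings of edamame: +283.0 mg calcium for $3.54 (total $4.74, still need 0.0 mg).
Filling from the cheapest source first is optimal under one linear minimum: $4.74.

$4.74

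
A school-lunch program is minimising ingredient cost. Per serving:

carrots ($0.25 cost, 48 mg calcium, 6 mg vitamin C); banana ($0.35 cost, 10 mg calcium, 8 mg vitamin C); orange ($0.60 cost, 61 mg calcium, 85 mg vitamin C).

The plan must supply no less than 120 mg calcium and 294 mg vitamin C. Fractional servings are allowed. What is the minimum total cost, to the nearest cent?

$2.08

Compare the cost at each extreme point of the feasible region.
carrots only: max(120/48, 294/6) = 49 servings → $12.25.
banana only: max(120/10, 294/8) = 36.75 servings → $12.86.
orange only: max(120/61, 294/85) = 3.459 servings → $2.08.
carrots + banana: intersection lies outside the first quadrant.
carrots + orange with both targets exact would need a negative amount; discard.
banana + orange with both targets exact would need a negative amount; discard.
The minimum over all feasible corners is $2.08.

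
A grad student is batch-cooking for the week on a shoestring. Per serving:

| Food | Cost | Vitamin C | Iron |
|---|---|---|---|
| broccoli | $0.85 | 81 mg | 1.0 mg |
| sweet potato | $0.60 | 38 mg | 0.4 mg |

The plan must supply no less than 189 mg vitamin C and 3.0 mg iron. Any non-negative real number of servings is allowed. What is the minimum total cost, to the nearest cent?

For a min-cost LP with two ≥-constraints, a basic feasible solution has at most two positive variables.
broccoli only: max(189/81, 3.0/1.0) = 3 servings → $2.55.
sweet potato only: max(189/38, 3.0/0.4) = 7.5 servings → $4.50.
broccoli + sweet potato: the both-tight solution has a negative serving — not a feasible corner.
So the least-cost plan costs $2.55.

$2.55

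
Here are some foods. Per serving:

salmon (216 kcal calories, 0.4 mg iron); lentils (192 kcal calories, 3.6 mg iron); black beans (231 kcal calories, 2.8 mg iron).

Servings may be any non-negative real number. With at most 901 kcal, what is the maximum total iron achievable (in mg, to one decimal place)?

Iron per kcal: lentils 0.01875, black beans 0.01212, salmon 0.001852.
With no serving limits, spend the whole calories allowance on lentils: 901 kcal / 192 kcal × 3.6 mg = 16.9 mg.

16.9 mg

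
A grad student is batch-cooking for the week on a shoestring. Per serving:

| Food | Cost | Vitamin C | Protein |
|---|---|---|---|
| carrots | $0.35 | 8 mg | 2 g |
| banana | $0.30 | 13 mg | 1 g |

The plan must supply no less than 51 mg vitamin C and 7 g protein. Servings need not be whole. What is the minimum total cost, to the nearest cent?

This is a tiny linear program; its minimum lies at a vertex of the feasible set. List the vertices and price them.
carrots only: max(51/8, 7/2) = 6.375 servings → $2.23.
banana only: max(51/13, 7/1) = 7 servings → $2.10.
carrots + banana with both tight: 2.222 servings and 2.556 servings → $1.54.
The minimum over all feasible corners is $1.54.

$1.54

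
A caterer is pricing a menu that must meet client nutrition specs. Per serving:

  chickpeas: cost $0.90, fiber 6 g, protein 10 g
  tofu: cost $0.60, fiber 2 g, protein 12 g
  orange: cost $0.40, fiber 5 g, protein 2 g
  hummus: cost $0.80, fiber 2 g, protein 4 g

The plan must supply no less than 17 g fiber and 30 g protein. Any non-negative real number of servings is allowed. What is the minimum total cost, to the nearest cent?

A basic optimal solution has at most two foods positive. Try each food alone and each pair with both targets met exactly.
chickpeas only: max(17/6, 30/10) = 3 servings → $2.70.
tofu only: max(17/2, 30/12) = 8.5 servings → $5.10.
orange only: max(17/5, 30/2) = 15 servings → $6.00.
hummus only: max(17/2, 30/4) = 8.5 servings → $6.80.
chickpeas + tofu with both tight: 2.769 servings and 0.1923 servings → $2.61.
chickpeas + orange: the both-tight solution has a negative serving — not a feasible corner.
chickpeas + hummus with both tight: 2 servings and 2.5 servings → $3.80.
tofu + orange with both tight: 2.071 servings and 2.571 servings → $2.27.
tofu + hummus: the both-tight solution has a negative serving — not a feasible corner.
orange + hummus with both tight: 0.5 servings and 7.25 servings → $6.00.
The minimum over all feasible corners is $2.27.

$2.27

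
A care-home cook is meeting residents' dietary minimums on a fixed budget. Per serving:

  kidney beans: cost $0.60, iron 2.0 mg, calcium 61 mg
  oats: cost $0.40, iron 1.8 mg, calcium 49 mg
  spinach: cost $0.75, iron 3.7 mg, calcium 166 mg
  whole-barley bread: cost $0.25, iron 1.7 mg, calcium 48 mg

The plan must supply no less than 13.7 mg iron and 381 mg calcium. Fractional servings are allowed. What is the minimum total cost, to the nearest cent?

Two binding constraints pin down two serving amounts, so the optimal mix uses at most two foods. The candidates are each food alone (scaled to the tighter of iron/calcium) and each pair with both constraints tight.
kidney beans only: max(13.7/2.0, 381/61) = 6.85 servings → $4.11.
oats only: max(13.7/1.8, 381/49) = 7.776 servings → $3.11.
spinach only: max(13.7/3.7, 381/166) = 3.703 servings → $2.78.
whole-barley bread only: max(13.7/1.7, 381/48) = 8.059 servings → $2.01.
kidney beans + oats with both tight: 1.229 servings and 6.246 servings → $3.24.
kidney beans + spinach with both targets exact would need a negative amount; discard.
kidney beans + whole-barley bread: the both-tight solution has a negative serving — not a feasible corner.
oats + spinach with both tight: 7.357 servings and 0.1234 servings → $3.04.
oats + whole-barley bread with both tight: 3.194 servings and 4.677 servings → $2.45.
spinach + whole-barley bread: intersection lies outside the first quadrant.
So the least-cost plan costs $2.01.

$2.01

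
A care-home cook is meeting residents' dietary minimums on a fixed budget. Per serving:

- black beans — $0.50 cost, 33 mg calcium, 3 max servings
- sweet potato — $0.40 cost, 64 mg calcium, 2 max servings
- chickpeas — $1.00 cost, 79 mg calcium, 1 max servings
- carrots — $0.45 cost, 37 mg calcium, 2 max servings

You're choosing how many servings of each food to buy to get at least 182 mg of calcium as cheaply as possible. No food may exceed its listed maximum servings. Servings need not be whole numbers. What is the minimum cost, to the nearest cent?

Cost per mg of calcium: sweet potato $0.0063, carrots $0.0122, chickpeas $0.0127, black beans $0.0152.
Take 2 servings of sweet potato: +128.0 mg calcium for $0.80 (total $0.80, still need 54.0 mg).
Take 1.459 servings of carrots: +54.0 mg calcium for $0.66 (total $1.46, still need 0.0 mg).
Filling from the cheapest source first is optimal under one linear minimum: $1.46.

$1.46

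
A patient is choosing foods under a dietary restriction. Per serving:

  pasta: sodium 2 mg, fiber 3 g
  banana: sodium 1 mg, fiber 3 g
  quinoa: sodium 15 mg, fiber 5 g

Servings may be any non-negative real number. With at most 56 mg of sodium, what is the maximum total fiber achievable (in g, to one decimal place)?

168.0 g

Fiber per mg sodium: banana 3, pasta 1.5, quinoa 0.3333.
With no serving limits, spend the whole sodium allowance on banana: 56 mg / 1 mg × 3 g = 168.0 g.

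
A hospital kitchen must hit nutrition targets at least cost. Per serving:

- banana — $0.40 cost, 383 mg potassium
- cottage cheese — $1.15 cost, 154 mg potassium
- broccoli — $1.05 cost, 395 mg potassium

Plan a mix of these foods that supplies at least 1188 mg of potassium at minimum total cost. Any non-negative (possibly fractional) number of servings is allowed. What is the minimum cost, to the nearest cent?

Cost per mg of potassium: banana $0.0010, broccoli $0.0027, cottage cheese $0.0075.
With no serving limits, use only banana: 1188 mg / 383 mg = 3.102 servings × $0.40 = $1.24.

$1.24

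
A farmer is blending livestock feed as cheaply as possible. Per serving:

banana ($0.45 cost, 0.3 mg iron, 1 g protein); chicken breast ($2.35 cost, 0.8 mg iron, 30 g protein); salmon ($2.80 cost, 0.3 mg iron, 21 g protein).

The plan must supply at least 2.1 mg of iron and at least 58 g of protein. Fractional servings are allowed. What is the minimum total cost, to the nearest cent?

banana only: max(2.1/0.3, 58/1) = 58 servings → $26.10.
chicken breast only: max(2.1/0.8, 58/30) = 2.625 servings → $6.17.
salmon only: max(2.1/0.3, 58/21) = 7 servings → $19.60.
banana + chicken breast with both tight: 2.024 servings and 1.866 servings → $5.30.
banana + salmon with both tight: 4.45 servings and 2.55 servings → $9.14.
chicken breast + salmon with both targets exact would need a negative amount; discard.
So the least-cost plan costs $5.30.

$5.30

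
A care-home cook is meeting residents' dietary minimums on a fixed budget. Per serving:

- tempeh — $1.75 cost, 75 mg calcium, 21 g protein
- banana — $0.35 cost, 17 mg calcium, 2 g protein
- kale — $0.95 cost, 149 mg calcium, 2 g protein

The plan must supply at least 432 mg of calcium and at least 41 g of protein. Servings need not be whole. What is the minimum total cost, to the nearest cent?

$4.99

Minimising a linear cost over {calcium ≥ 432, protein ≥ 41, servings ≥ 0} — the optimum is at a vertex, using one or two foods.
tempeh only: max(432/75, 41/21) = 5.76 servings → $10.08.
banana only: max(432/17, 41/2) = 25.41 servings → $8.89.
kale only: max(432/149, 41/2) = 20.5 servings → $19.48.
tempeh + banana: the both-tight solution has a negative serving — not a feasible corner.
tempeh + kale with both tight: 1.761 servings and 2.013 servings → $4.99.
banana + kale with both tight: 19.87 servings and 0.6326 servings → $7.55.
So the least-cost plan costs $4.99.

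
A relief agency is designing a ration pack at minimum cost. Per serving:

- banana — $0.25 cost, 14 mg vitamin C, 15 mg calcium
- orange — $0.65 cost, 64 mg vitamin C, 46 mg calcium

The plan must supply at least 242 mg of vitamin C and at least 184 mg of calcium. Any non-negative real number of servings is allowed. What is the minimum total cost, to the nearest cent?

$2.60

Minimising a linear cost over {vitamin C ≥ 242, calcium ≥ 184, servings ≥ 0} — the optimum is at a vertex, using one or two foods.
banana only: max(242/14, 184/15) = 17.29 servings → $4.32.
orange only: max(242/64, 184/46) = 4 servings → $2.60.
banana + orange with both tight: 2.038 servings and 3.335 servings → $2.68.
The minimum over all feasible corners is $2.60.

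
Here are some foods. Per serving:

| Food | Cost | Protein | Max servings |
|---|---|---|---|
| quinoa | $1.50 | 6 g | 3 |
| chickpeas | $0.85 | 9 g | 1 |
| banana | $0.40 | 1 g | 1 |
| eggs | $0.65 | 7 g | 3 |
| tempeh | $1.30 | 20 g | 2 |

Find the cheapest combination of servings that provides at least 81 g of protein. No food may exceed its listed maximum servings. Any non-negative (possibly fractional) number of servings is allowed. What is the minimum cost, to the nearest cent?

Cost per g of protein: tempeh $0.0650, eggs $0.0929, chickpeas $0.0944, quinoa $0.2500, banana $0.4000.
Take 2 servings of tempeh: +40.0 g protein for $2.60 (total $2.60, still need 41.0 g).
Take 3 servings of eggs: +21.0 g protein for $1.95 (total $4.55, still need 20.0 g).
Take 1 serving of chickpeas: +9.0 g protein for $0.85 (total $5.40, still need 11.0 g).
Take 1.833 servings of quinoa: +11.0 g protein for $2.75 (total $8.15, still need 0.0 g).
Greedy by cheapest-per-g is optimal for a single linear constraint, so the minimum cost is $8.15.

$8.15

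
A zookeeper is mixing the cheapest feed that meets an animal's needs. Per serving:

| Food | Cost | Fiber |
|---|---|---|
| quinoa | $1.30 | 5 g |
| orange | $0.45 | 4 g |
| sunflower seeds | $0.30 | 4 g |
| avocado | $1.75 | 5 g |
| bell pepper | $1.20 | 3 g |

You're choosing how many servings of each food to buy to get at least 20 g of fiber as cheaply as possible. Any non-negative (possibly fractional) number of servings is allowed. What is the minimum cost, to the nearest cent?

Cost per g of fiber: sunflower seeds $0.0750, orange $0.1125, quinoa $0.2600, avocado $0.3500, bell pepper $0.4000.
With no serving limits, use only sunflower seeds: 20 g / 4 g = 5 servings × $0.30 = $1.50.

$1.50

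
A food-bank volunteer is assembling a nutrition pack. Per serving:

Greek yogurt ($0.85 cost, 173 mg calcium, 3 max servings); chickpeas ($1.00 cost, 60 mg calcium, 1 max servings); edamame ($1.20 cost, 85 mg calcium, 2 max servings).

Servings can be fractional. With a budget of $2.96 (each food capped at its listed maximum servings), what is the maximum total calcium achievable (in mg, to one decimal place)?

548.0 mg

Calcium per dollar: Greek yogurt 203.5, edamame 70.83, chickpeas 60.
Take 3 servings of Greek yogurt: spends $2.55, +519.0 mg calcium (running total 519.0 mg).
Take 0.3417 servings of edamame: spends $0.41, +29.0 mg calcium (running total 548.0 mg).
Filling greedily by calcium-per-dollar is optimal for one linear limit, giving 548.0 mg.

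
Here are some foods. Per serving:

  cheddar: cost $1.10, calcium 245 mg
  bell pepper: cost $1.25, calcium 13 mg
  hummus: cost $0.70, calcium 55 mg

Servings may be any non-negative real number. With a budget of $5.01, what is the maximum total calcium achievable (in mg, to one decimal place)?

1115.9 mg

Calcium per dollar: cheddar 222.7, hummus 78.57, bell pepper 10.4.
With no serving limits, spend the whole cost allowance on cheddar: $5.01 / $1.10 × 245 mg = 1115.9 mg.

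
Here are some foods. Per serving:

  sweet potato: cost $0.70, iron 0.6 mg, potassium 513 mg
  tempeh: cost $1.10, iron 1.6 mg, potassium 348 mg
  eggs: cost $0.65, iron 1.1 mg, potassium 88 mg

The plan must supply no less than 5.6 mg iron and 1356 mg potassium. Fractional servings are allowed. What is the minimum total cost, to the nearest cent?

$3.95

Two binding constraints pin down two serving amounts, so the optimal mix uses at most two foods. The candidates are each food alone (scaled to the tighter of iron/potassium) and each pair with both constraints tight.
sweet potato only: max(5.6/0.6, 1356/513) = 9.333 servings → $6.53.
tempeh only: max(5.6/1.6, 1356/348) = 3.897 servings → $4.29.
eggs only: max(5.6/1.1, 1356/88) = 15.41 servings → $10.02.
sweet potato + tempeh with both tight: 0.3608 servings and 3.365 servings → $3.95.
sweet potato + eggs with both tight: 1.953 servings and 4.026 servings → $3.98.
tempeh + eggs: intersection lies outside the first quadrant.
So the least-cost plan costs $3.95.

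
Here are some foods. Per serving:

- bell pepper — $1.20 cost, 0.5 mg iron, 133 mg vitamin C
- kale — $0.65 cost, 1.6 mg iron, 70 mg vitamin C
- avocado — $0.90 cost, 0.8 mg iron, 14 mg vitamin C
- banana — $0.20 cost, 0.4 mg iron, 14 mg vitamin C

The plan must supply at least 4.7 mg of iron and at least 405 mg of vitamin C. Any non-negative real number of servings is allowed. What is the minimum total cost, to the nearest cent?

$3.70

At the optimum either one food covers both requirements or two foods hit both targets exactly; no other combination can be cheaper.
bell pepper only: max(4.7/0.5, 405/133) = 9.4 servings → $11.28.
kale only: max(4.7/1.6, 405/70) = 5.786 servings → $3.76.
avocado only: max(4.7/0.8, 405/14) = 28.93 servings → $26.04.
banana only: max(4.7/0.4, 405/14) = 28.93 servings → $5.79.
bell pepper + kale with both tight: 1.794 servings and 2.377 servings → $3.70.
bell pepper + avocado with both tight: 2.598 servings and 4.252 servings → $6.94.
bell pepper + banana with both tight: 2.082 servings and 9.147 servings → $4.33.
kale + avocado: the both-tight solution has a negative serving — not a feasible corner.
kale + banana: intersection lies outside the first quadrant.
avocado + banana: the both-tight solution has a negative serving — not a feasible corner.
The minimum over all feasible corners is $3.70.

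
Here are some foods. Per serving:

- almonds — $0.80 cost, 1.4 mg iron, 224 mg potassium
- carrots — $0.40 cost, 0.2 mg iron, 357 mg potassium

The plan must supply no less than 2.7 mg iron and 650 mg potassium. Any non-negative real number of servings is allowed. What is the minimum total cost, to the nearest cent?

almonds only: max(2.7/1.4, 650/224) = 2.902 servings → $2.32.
carrots only: max(2.7/0.2, 650/357) = 13.5 servings → $5.40.
almonds + carrots with both tight: 1.833 servings and 0.6708 servings → $1.73.
So the least-cost plan costs $1.73.

$1.73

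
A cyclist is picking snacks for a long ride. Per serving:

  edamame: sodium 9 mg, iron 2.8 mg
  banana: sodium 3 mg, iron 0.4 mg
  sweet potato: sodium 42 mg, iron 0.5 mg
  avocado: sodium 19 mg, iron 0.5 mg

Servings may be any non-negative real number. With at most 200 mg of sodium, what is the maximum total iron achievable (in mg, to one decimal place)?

Iron per mg sodium: edamame 0.3111, banana 0.1333, avocado 0.02632, sweet potato 0.0119.
With no serving limits, spend the whole sodium allowance on edamame: 200 mg / 9 mg × 2.8 mg = 62.2 mg.

62.2 mg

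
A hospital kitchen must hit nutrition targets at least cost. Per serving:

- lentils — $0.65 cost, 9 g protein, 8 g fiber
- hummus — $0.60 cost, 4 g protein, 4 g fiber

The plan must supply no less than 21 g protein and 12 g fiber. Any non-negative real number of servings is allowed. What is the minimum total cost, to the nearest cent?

Two binding constraints pin down two serving amounts, so the optimal mix uses at most two foods. The candidates are each food alone (scaled to the tighter of protein/fiber) and each pair with both constraints tight.
lentils only: max(21/9, 12/8) = 2.333 servings → $1.52.
hummus only: max(21/4, 12/4) = 5.25 servings → $3.15.
lentils + hummus: the both-tight solution has a negative serving — not a feasible corner.
Cheapest feasible corner: $1.52.

$1.52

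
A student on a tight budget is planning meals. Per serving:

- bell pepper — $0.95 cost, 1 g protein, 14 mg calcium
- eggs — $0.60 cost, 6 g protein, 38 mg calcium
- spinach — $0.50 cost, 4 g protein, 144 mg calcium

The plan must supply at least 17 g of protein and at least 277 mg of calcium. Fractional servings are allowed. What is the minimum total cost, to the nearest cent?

Minimising a linear cost over {protein ≥ 17, calcium ≥ 277, servings ≥ 0} — the optimum is at a vertex, using one or two foods.
bell pepper only: max(17/1, 277/14) = 19.79 servings → $18.80.
eggs only: max(17/6, 277/38) = 7.289 servings → $4.37.
spinach only: max(17/4, 277/144) = 4.25 servings → $2.12.
bell pepper + eggs with both targets exact would need a negative amount; discard.
bell pepper + spinach with both tight: 15.23 servings and 0.4432 servings → $14.69.
eggs + spinach with both tight: 1.882 servings and 1.427 servings → $1.84.
The minimum over all feasible corners is $1.84.

$1.84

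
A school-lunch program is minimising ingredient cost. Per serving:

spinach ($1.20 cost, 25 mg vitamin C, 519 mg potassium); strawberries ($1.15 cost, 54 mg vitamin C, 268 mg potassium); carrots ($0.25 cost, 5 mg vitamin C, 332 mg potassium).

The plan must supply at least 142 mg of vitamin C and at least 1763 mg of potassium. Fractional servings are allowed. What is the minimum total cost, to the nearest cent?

$3.52

The cheapest plan sits at a corner of the feasible region — with two constraints it uses at most two foods.
spinach only: max(142/25, 1763/519) = 5.68 servings → $6.82.
strawberries only: max(142/54, 1763/268) = 6.578 servings → $7.57.
carrots only: max(142/5, 1763/332) = 28.4 servings → $7.10.
spinach + strawberries with both tight: 2.68 servings and 1.389 servings → $4.81.
spinach + carrots: intersection lies outside the first quadrant.
strawberries + carrots with both tight: 2.311 servings and 3.445 servings → $3.52.
Cheapest feasible corner: $3.52.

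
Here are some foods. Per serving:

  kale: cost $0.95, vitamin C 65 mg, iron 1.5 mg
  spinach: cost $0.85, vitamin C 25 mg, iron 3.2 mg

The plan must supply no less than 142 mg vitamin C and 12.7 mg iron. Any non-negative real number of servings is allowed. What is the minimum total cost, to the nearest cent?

$3.82

Two binding constraints pin down two serving amounts, so the optimal mix uses at most two foods. The candidates are each food alone (scaled to the tighter of vitamin C/iron) and each pair with both constraints tight.
kale only: max(142/65, 12.7/1.5) = 8.467 servings → $8.04.
spinach only: max(142/25, 12.7/3.2) = 5.68 servings → $4.83.
kale + spinach with both tight: 0.8029 servings and 3.592 servings → $3.82.
So the least-cost plan costs $3.82.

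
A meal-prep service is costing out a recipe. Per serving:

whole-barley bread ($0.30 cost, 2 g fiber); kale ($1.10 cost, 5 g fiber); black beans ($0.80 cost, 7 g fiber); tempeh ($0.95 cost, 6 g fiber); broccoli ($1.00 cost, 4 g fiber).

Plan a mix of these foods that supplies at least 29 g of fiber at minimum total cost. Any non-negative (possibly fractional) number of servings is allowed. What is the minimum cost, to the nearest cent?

Cost per g of fiber: black beans $0.1143, whole-barley bread $0.1500, tempeh $0.1583, kale $0.2200, broccoli $0.2500.
With no serving limits, use only black beans: 29 g / 7 g = 4.143 servings × $0.80 = $3.31.

$3.31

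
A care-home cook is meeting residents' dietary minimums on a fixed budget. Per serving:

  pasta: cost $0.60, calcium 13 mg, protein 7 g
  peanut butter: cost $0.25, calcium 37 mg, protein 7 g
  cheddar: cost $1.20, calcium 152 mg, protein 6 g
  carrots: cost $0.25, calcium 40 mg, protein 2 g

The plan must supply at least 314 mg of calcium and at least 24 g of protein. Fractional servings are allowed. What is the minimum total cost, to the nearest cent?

This is a tiny linear program; its minimum lies at a vertex of the feasible set. List the vertices and price them.
pasta only: max(314/13, 24/7) = 24.15 servings → $14.49.
peanut butter only: max(314/37, 24/7) = 8.486 servings → $2.12.
cheddar only: max(314/152, 24/6) = 4 servings → $4.80.
carrots only: max(314/40, 24/2) = 12 servings → $3.00.
pasta + peanut butter: the both-tight solution has a negative serving — not a feasible corner.
pasta + cheddar with both tight: 1.789 servings and 1.913 servings → $3.37.
pasta + carrots with both tight: 1.307 servings and 7.425 servings → $2.64.
peanut butter + cheddar with both tight: 2.095 servings and 1.556 servings → $2.39.
peanut butter + carrots with both tight: 1.612 servings and 6.359 servings → $1.99.
cheddar + carrots: the both-tight solution has a negative serving — not a feasible corner.
Cheapest feasible corner: $1.99.

$1.99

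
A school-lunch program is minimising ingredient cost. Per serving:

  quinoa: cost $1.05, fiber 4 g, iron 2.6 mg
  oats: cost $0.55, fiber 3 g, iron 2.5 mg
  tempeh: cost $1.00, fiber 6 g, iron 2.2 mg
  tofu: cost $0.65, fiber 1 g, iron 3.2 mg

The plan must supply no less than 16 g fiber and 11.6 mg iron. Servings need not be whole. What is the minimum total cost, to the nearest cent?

Minimising a linear cost over {fiber ≥ 16, iron ≥ 11.6, servings ≥ 0} — the optimum is at a vertex, using one or two foods.
quinoa only: max(16/4, 11.6/2.6) = 4.462 servings → $4.68.
oats only: max(16/3, 11.6/2.5) = 5.333 servings → $2.93.
tempeh only: max(16/6, 11.6/2.2) = 5.273 servings → $5.27.
tofu only: max(16/1, 11.6/3.2) = 16 servings → $10.40.
quinoa + oats with both tight: 2.364 servings and 2.182 servings → $3.68.
quinoa + tempeh with both targets exact would need a negative amount; discard.
quinoa + tofu with both tight: 3.882 servings and 0.4706 servings → $4.38.
oats + tempeh with both tight: 4.095 servings and 0.619 servings → $2.87.
oats + tofu: intersection lies outside the first quadrant.
tempeh + tofu with both tight: 2.329 servings and 2.024 servings → $3.64.
So the least-cost plan costs $2.87.

$2.87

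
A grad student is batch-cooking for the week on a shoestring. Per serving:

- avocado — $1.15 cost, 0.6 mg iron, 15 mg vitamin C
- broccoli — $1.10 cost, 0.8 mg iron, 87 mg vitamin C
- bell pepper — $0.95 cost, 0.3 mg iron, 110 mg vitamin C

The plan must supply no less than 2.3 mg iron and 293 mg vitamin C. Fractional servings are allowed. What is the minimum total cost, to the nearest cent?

For a min-cost LP with two ≥-constraints, a basic feasible solution has at most two positive variables.
avocado only: max(2.3/0.6, 293/15) = 19.53 servings → $22.46.
broccoli only: max(2.3/0.8, 293/87) = 3.368 servings → $3.70.
bell pepper only: max(2.3/0.3, 293/110) = 7.667 servings → $7.28.
avocado + broccoli: intersection lies outside the first quadrant.
avocado + bell pepper with both tight: 2.685 servings and 2.298 servings → $5.27.
broccoli + bell pepper with both tight: 2.667 servings and 0.5541 servings → $3.46.
So the least-cost plan costs $3.46.

$3.46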